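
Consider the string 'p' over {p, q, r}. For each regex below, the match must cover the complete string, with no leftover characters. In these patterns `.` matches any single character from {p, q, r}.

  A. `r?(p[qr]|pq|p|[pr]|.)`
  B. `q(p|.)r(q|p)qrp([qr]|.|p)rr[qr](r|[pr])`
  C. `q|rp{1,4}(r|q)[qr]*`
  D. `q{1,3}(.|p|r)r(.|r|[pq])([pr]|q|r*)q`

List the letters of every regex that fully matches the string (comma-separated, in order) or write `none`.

A → match
B → no match — must start with 'q'
C → no match
D → no match — must start with 'q'

A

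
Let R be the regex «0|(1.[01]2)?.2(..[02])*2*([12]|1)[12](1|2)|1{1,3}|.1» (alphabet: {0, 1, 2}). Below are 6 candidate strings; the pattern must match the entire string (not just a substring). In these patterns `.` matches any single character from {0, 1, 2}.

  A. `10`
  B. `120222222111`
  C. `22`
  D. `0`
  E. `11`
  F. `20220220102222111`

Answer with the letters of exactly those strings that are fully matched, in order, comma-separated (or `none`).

A → no match
B → match
C → no match
D → match
E → match
F → no match

B, D, E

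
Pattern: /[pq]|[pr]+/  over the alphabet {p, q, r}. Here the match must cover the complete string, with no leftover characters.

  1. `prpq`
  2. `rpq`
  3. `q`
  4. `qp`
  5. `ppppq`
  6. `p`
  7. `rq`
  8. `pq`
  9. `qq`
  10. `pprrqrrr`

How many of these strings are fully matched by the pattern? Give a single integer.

2

1 → no match
2 → no match
3 → match
4 → no match
5 → no match
6 → match
7 → no match
8 → no match
9 → no match
10 → no match
Total matched: 2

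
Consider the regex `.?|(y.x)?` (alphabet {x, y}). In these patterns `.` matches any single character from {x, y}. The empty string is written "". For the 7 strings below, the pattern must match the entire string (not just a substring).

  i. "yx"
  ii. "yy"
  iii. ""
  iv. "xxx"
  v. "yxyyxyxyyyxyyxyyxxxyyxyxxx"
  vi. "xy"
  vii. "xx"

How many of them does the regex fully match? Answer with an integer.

1

i. "yx" → no match
ii. "yy" → no match
iii. "" → match
iv. "xxx" → no match
v → no match
vi. "xy" → no match
vii. "xx" → no match
Total matched: 1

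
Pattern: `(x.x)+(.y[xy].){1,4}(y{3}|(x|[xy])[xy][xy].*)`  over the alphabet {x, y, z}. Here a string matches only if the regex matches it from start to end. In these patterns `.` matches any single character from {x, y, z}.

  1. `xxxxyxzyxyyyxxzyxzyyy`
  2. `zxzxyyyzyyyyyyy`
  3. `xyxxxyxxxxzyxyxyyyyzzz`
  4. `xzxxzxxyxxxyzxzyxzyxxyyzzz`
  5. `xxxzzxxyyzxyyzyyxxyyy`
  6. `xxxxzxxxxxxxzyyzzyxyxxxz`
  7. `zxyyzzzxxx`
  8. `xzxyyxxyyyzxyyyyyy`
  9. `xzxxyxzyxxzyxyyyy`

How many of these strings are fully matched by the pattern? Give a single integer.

1 → match
2 → no match — must start with `x`
3 → no match
4 → no match
5 → no match
6 → match
7 → no match — must start with `x`
8 → match
9 → match
Total matched: 4

4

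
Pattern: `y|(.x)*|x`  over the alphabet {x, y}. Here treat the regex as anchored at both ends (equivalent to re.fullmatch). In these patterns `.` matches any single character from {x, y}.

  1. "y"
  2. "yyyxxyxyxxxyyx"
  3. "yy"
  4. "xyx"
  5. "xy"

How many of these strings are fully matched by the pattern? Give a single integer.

1 → match
2 → no match
3 → no match
4 → no match
5 → no match
Total matched: 1

1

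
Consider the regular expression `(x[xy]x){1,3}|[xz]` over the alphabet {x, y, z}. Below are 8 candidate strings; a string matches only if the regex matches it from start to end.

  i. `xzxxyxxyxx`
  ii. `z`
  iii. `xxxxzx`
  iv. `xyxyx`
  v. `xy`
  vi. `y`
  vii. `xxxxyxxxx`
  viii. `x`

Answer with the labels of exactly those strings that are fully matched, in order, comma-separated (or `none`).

i → no match
ii → match
iii → no match
iv → no match
v → no match
vi → no match
vii → match
viii → match

ii, vii, viii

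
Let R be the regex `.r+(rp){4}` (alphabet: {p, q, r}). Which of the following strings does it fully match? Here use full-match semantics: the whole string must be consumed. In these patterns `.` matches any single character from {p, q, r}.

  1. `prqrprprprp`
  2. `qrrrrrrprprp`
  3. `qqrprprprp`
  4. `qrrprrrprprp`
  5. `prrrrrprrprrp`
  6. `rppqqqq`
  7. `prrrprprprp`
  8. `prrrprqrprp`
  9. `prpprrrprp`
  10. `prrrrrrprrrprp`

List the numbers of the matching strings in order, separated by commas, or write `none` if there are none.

1 → no match
2 → no match
3 → no match
4 → no match
5 → no match
6 → no match — must end with `rp`
7 → match
8 → no match
9 → no match
10 → no match

7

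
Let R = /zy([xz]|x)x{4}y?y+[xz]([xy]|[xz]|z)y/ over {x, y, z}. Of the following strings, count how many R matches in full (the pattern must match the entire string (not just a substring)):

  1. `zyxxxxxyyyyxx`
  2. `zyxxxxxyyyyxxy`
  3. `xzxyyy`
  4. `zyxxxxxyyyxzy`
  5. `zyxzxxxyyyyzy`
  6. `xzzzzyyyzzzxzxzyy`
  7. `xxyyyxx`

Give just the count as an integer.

1 → no match — must end with `y`
2 → match
3 → no match — must start with `zy`
4 → match
5 → no match
6 → no match — must start with `zy`
7 → no match — must start with `zy`
Total matched: 2

2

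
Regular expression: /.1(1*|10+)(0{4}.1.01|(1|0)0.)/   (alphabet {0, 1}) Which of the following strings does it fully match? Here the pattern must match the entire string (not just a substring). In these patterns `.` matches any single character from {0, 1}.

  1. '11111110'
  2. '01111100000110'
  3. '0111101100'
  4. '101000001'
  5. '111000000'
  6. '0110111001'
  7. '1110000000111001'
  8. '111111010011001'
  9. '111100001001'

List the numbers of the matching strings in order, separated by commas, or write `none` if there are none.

1. '11111110' → no match
2 → no match
3. '0111101100' → no match
4. '101000001' → no match
5. '111000000' → match
6. '0110111001' → no match
7 → no match
8 → no match
9. '111100001001' → no match

5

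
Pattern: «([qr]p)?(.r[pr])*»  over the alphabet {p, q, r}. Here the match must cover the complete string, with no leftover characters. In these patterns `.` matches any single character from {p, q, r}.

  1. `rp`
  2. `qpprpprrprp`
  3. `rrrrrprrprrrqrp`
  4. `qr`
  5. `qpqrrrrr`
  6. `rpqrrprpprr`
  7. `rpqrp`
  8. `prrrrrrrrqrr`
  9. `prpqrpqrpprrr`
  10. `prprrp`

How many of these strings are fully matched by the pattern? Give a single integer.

1. `rp` → match
2. `qpprpprrprp` → match
3 → match
4. `qr` → no match
5. `qpqrrrrr` → match
6. `rpqrrprpprr` → match
7. `rpqrp` → match
8. `prrrrrrrrqrr` → match
9 → no match
10. `prprrp` → match
Total matched: 8

8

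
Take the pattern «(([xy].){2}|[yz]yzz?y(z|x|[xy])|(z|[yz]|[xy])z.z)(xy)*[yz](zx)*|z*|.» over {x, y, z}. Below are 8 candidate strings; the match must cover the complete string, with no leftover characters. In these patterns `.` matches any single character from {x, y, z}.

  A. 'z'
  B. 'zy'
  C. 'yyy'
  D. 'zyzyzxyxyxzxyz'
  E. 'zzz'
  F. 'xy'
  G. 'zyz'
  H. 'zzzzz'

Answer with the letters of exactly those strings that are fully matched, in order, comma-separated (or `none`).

A → match
B → no match
C → no match
D → no match
E → match
F → no match
G → no match
H → match

A, E, H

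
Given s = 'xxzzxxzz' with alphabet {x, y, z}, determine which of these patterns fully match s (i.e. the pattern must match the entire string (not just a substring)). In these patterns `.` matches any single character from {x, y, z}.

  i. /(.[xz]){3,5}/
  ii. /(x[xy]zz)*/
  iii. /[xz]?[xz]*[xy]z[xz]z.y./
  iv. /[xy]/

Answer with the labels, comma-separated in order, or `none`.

i → match
ii → match
iii → no match
iv → no match

i, ii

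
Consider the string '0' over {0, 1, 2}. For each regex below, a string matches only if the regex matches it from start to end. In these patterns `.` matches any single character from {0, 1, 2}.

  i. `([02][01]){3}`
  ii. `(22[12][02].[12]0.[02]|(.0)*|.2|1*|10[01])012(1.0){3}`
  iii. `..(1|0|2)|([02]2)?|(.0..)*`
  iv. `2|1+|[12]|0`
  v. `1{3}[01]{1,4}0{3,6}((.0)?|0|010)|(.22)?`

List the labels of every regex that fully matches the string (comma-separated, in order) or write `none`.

i → no match
ii → no match
iii → no match
iv → match
v → no match

iv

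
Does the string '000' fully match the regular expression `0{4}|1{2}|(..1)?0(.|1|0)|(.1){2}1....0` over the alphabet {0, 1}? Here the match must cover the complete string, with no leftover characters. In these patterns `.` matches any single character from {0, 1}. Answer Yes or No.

No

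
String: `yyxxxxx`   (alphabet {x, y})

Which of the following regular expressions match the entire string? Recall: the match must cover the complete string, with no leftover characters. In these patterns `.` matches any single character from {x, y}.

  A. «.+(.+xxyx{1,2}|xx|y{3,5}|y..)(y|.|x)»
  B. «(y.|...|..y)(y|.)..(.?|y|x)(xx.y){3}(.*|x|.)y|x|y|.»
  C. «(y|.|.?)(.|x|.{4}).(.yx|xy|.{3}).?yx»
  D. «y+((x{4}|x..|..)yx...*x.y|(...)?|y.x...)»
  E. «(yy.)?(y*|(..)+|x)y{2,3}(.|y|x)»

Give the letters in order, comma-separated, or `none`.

A → match
B → no match
C → no match — must end with `yx`
D → match
E → no match

A, D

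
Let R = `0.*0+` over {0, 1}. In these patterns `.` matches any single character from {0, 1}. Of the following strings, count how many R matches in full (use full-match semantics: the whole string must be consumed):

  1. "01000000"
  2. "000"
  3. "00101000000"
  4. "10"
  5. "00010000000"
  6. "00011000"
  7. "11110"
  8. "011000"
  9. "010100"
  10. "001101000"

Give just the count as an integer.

1 → match
2 → match
3 → match
4 → no match — must start with "0"
5 → match
6 → match
7 → no match — must start with "0"
8 → match
9 → match
10 → match
Total matched: 8

8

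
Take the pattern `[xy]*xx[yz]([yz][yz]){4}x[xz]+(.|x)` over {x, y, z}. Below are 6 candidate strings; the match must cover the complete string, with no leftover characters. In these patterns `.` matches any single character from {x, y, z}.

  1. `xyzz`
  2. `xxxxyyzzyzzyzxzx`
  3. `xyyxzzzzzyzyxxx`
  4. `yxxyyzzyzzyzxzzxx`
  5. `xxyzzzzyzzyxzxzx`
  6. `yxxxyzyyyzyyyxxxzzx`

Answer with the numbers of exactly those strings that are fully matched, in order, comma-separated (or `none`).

1 → no match
2 → match
3 → no match
4 → match
5 → match
6 → match

2, 4, 5, 6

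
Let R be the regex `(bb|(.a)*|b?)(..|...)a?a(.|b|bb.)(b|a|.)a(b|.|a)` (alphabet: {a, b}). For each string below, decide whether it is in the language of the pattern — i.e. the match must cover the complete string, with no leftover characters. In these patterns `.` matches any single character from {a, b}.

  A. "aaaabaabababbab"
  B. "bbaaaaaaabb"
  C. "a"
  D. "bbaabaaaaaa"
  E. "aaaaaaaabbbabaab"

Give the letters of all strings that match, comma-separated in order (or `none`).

A → no match
B. "bbaaaaaaabb" → no match
C. "a" → no match
D. "bbaabaaaaaa" → match
E → match

D, E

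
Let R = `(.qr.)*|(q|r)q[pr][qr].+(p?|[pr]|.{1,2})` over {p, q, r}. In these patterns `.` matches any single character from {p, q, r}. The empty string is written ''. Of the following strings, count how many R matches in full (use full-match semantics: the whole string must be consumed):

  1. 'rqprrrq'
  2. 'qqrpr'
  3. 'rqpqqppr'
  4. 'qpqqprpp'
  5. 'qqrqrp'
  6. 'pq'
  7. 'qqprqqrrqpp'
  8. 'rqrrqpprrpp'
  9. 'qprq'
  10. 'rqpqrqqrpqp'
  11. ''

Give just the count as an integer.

7

1 → match
2 → no match
3 → match
4 → no match
5 → match
6 → no match
7 → match
8 → match
9 → no match
10 → match
11 → match
Total matched: 7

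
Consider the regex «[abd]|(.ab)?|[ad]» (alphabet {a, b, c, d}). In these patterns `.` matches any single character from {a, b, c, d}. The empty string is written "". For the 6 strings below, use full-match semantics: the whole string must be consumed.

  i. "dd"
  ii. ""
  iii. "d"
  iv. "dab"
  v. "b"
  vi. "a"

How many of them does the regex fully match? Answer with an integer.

5

i → no match
ii → match
iii → match
iv → match
v → match
vi → match
Total matched: 5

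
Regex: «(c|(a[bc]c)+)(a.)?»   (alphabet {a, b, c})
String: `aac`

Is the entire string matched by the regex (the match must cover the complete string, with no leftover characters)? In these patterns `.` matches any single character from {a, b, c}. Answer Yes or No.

No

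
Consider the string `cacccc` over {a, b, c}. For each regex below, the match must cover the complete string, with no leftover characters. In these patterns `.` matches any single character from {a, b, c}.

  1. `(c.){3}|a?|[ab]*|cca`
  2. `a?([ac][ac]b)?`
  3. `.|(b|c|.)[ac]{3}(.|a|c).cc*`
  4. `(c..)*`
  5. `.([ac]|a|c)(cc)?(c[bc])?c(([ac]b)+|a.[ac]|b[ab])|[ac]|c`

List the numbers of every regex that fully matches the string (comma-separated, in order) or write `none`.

1, 4

1 → match
2 → no match
3 → no match
4 → match
5 → no match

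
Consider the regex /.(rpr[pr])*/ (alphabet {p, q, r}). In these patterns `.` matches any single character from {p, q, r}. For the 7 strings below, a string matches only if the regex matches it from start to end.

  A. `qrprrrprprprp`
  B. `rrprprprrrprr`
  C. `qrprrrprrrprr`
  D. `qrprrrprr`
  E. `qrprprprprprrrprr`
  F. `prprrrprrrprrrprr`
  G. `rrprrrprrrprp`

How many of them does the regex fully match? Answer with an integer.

7

A → match
B → match
C → match
D → match
E → match
F → match
G → match
Total matched: 7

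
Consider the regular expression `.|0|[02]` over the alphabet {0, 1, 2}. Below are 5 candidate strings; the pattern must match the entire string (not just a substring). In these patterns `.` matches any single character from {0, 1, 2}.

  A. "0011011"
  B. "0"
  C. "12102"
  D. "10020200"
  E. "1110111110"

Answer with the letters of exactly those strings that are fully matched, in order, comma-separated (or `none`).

B

A → no match
B → match
C → no match
D → no match
E → no match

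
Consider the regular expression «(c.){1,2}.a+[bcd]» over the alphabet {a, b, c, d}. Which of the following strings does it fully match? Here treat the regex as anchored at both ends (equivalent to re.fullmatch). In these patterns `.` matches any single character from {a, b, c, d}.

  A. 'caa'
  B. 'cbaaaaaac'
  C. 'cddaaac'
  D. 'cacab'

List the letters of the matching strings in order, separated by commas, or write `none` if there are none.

B, C, D

A → no match
B → match
C → match
D → match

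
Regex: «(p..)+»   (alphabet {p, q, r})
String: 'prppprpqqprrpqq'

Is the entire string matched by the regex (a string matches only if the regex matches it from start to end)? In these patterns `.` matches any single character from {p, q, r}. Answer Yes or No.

Yes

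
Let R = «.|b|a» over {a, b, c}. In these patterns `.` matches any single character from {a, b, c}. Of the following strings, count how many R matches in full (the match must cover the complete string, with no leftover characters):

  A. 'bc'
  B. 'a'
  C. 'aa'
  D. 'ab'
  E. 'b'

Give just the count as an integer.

2

A → no match
B → match
C → no match
D → no match
E → match
Total matched: 2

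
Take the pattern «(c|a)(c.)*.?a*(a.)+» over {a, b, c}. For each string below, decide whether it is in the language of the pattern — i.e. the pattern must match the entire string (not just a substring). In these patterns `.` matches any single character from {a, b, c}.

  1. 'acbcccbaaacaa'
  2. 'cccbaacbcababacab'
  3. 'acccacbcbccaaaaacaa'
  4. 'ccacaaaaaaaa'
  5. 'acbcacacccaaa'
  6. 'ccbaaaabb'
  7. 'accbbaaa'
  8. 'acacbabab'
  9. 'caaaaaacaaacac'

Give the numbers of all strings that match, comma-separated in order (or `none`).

1, 3, 4, 5, 8, 9

1 → match
2 → no match
3 → match
4. 'ccacaaaaaaaa' → match
5 → match
6. 'ccbaaaabb' → no match
7. 'accbbaaa' → no match
8. 'acacbabab' → match
9 → match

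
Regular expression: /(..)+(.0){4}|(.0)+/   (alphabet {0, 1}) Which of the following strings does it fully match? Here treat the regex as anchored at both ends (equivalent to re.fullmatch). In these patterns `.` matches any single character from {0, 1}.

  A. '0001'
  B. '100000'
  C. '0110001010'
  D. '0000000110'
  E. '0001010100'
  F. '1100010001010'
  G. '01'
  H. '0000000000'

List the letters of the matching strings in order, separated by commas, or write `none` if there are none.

B, C, H

A → no match — must end with '0'
B → match
C → match
D → no match
E → no match
F → no match
G → no match — must end with '0'
H → match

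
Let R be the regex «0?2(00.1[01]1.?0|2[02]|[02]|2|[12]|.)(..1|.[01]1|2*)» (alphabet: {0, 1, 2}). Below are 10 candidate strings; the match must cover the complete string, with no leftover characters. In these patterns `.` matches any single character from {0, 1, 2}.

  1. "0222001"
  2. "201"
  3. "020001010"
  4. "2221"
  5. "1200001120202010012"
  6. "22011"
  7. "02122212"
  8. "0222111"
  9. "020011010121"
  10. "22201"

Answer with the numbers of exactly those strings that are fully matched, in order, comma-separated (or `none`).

1, 3, 6, 8, 9, 10

1 → match
2 → no match
3 → match
4 → no match
5 → no match
6 → match
7 → no match
8 → match
9 → match
10 → match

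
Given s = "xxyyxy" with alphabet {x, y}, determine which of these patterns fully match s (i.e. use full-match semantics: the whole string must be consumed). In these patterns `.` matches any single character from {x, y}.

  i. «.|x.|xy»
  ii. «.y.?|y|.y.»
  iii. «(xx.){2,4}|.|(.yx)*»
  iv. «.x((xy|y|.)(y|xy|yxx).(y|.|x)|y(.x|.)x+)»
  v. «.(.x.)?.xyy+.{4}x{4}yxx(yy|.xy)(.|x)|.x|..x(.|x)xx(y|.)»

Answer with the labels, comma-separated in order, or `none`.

i → no match
ii → no match
iii → no match
iv → match
v → no match

iv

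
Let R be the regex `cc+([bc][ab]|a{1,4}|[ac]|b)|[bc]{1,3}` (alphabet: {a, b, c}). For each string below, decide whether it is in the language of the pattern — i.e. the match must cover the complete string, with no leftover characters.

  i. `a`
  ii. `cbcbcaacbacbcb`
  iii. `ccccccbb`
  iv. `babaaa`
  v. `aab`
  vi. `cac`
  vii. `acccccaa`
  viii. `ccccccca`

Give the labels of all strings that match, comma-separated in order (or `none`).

iii, viii

i → no match
ii → no match
iii → match
iv → no match
v → no match
vi → no match
vii → no match
viii → match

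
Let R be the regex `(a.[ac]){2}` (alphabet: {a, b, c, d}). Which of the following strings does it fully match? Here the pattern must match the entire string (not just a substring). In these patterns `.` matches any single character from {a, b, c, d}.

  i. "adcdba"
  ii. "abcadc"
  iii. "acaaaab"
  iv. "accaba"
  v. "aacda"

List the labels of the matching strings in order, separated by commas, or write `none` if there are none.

i → no match
ii → match
iii → no match
iv → match
v → no match

ii, iv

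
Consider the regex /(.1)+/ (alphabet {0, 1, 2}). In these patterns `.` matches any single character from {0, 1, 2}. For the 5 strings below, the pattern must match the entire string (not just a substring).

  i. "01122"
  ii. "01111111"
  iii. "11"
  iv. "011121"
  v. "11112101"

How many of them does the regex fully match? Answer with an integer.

4

i → no match — must end with "1"
ii → match
iii → match
iv → match
v → match
Total matched: 4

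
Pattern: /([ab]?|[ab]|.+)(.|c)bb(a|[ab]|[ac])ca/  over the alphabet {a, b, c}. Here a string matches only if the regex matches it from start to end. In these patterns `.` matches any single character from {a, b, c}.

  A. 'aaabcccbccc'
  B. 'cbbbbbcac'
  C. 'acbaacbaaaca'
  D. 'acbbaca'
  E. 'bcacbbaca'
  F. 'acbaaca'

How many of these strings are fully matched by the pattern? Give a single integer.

2

A. 'aaabcccbccc' → no match — must end with 'ca'
B. 'cbbbbbcac' → no match — must end with 'ca'
C. 'acbaacbaaaca' → no match
D. 'acbbaca' → match
E. 'bcacbbaca' → match
F. 'acbaaca' → no match
Total matched: 2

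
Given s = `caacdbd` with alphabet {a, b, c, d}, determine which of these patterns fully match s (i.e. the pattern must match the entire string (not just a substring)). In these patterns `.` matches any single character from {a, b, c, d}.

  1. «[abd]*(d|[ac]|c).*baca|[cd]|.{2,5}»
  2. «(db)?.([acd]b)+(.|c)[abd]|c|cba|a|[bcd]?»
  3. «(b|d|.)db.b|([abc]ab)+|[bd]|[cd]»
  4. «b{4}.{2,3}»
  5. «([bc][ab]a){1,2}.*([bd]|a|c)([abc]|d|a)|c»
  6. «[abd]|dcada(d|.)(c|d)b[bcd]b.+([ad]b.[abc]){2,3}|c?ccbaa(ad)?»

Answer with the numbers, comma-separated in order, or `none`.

1 → no match
2 → no match
3 → no match
4 → no match — must start with `b`
5 → match
6 → no match

5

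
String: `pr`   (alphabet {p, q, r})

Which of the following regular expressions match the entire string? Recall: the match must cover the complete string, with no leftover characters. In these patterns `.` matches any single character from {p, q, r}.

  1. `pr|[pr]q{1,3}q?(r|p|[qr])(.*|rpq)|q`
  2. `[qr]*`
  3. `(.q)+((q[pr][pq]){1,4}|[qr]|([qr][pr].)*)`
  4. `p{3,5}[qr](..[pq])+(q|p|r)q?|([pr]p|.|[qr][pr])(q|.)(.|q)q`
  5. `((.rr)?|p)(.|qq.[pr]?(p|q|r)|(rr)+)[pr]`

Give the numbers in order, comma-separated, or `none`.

1, 5

1 → match
2 → no match
3 → no match
4 → no match
5 → match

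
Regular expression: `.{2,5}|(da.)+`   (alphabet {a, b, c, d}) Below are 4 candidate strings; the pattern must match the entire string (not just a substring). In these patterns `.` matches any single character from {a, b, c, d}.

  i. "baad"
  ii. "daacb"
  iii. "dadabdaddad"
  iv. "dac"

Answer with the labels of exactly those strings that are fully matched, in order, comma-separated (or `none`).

i → match
ii → match
iii → no match
iv → match

i, ii, iv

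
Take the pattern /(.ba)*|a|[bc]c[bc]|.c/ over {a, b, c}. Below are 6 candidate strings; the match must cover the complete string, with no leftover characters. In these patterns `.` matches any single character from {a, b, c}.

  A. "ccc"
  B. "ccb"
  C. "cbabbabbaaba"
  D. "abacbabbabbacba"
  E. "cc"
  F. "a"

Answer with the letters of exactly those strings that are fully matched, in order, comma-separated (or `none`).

A, B, C, D, E, F

A. "ccc" → match
B. "ccb" → match
C. "cbabbabbaaba" → match
D → match
E. "cc" → match
F. "a" → match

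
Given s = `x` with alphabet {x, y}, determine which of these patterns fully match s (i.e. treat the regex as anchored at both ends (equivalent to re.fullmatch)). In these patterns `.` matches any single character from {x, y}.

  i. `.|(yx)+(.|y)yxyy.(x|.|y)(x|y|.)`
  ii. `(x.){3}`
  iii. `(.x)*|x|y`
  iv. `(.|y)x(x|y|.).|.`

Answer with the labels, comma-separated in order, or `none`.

i, iii, iv

i → match
ii → no match
iii → match
iv → match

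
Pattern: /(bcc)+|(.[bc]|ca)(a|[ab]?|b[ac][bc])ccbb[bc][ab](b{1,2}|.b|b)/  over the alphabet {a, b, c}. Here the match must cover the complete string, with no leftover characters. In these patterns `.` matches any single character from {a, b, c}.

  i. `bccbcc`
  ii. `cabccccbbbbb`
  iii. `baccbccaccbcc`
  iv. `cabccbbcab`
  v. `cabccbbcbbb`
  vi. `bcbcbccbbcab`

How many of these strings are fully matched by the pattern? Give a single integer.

i → match
ii → match
iii → no match
iv → match
v → match
vi → match
Total matched: 5

5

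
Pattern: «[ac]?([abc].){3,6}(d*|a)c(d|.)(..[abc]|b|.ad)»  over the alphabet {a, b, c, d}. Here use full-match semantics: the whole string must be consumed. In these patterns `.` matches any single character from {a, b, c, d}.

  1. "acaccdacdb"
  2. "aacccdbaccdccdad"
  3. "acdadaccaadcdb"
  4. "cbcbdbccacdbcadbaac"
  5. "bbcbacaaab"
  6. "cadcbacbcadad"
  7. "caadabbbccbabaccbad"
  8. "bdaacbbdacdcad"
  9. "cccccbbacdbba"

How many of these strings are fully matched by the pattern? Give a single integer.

1. "acaccdacdb" → match
2 → match
3 → match
4 → no match
5. "bbcbacaaab" → no match
6 → no match
7 → no match
8 → match
9 → match
Total matched: 5

5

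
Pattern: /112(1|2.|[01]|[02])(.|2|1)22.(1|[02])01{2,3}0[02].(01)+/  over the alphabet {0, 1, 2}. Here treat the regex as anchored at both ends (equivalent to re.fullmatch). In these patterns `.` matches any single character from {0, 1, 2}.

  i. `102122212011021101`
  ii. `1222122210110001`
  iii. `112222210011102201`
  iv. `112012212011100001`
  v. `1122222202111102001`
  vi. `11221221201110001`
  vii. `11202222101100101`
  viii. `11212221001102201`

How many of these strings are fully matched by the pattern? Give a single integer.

i → no match — must start with `112`
ii → no match — must start with `112`
iii → match
iv → match
v → no match
vi → no match
vii → match
viii → match
Total matched: 4

4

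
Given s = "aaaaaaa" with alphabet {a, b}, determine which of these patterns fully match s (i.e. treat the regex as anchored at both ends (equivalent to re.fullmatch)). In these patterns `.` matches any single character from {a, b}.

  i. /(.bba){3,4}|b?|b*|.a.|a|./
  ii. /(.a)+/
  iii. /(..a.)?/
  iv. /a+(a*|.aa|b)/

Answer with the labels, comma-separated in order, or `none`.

iv

i → no match
ii → no match
iii → no match
iv → match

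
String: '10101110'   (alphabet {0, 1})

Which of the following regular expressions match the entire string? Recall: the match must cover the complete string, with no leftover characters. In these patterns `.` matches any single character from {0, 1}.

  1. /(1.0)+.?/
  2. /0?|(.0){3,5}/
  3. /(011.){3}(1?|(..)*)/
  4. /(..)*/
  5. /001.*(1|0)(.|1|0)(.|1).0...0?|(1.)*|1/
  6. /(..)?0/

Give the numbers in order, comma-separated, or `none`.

1 → no match
2 → no match
3 → no match — must start with '011'
4 → match
5 → match
6 → no match

4, 5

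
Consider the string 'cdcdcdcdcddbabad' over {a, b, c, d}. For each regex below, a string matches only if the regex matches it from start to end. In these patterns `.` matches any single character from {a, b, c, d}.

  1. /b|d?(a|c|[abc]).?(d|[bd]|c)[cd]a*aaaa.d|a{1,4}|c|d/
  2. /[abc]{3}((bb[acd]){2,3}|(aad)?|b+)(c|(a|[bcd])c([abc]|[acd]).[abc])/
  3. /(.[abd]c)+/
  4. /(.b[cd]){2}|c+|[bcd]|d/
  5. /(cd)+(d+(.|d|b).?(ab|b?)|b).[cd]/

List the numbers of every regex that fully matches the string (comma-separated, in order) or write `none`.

5

1 → no match
2 → no match
3 → no match — must end with 'c'
4 → no match
5 → match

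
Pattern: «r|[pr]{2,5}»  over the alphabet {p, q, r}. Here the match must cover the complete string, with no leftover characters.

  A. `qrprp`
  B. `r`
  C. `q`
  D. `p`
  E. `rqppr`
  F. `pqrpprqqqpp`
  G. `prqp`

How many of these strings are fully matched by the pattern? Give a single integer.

A → no match
B → match
C → no match
D → no match
E → no match
F → no match
G → no match
Total matched: 1

1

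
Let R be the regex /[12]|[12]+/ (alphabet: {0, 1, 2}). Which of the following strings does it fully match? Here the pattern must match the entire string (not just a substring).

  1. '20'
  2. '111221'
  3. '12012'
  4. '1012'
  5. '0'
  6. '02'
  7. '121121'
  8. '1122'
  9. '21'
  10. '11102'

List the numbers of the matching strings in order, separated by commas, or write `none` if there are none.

2, 7, 8, 9

1 → no match
2 → match
3 → no match
4 → no match
5 → no match
6 → no match
7 → match
8 → match
9 → match
10 → no match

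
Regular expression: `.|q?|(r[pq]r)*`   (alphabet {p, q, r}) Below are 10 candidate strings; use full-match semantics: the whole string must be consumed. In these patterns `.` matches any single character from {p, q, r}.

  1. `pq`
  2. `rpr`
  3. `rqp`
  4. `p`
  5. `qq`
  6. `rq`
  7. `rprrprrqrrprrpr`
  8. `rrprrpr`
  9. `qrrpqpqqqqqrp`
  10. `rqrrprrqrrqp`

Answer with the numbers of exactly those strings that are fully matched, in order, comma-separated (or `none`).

2, 4, 7

1 → no match
2 → match
3 → no match
4 → match
5 → no match
6 → no match
7 → match
8 → no match
9 → no match
10 → no match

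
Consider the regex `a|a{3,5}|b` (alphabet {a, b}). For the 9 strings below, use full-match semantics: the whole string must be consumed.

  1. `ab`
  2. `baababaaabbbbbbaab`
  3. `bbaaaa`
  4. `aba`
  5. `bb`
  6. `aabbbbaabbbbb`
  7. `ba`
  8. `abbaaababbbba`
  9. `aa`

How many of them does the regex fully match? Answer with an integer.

0

1 → no match
2 → no match
3 → no match
4 → no match
5 → no match
6 → no match
7 → no match
8 → no match
9 → no match
Total matched: 0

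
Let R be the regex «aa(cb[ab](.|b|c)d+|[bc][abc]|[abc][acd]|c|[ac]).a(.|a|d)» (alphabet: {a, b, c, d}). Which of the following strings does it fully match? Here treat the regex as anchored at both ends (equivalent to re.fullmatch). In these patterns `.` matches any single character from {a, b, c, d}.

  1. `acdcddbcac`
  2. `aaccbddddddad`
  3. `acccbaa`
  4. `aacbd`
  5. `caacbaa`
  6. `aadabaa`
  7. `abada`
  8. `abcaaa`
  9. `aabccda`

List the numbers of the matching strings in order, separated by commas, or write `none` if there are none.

1 → no match — must start with `aa`
2 → no match
3 → no match — must start with `aa`
4 → no match
5 → no match — must start with `aa`
6 → no match
7 → no match — must start with `aa`
8 → no match — must start with `aa`
9 → no match

none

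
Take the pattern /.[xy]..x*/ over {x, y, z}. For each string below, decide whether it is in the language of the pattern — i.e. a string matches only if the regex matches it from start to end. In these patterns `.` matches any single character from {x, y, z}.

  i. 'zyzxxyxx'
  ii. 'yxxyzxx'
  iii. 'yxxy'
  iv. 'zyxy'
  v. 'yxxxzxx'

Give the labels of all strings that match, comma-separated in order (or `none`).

i → no match
ii → no match
iii → match
iv → match
v → no match

iii, iv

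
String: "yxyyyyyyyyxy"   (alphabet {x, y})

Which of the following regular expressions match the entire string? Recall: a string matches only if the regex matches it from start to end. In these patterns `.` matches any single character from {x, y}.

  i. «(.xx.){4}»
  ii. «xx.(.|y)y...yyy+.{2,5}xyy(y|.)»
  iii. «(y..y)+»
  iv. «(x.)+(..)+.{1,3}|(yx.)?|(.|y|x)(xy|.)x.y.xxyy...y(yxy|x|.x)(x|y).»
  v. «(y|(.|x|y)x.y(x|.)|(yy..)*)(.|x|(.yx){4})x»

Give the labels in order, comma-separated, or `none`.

i → no match
ii → no match — must start with "xx"
iii → match
iv → no match
v → no match — must end with "x"

iii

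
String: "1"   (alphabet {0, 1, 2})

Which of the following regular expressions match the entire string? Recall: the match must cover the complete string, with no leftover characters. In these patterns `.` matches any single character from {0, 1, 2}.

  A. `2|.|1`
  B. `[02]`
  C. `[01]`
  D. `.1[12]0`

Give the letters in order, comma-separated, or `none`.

A → match
B → no match
C → match
D → no match — must end with "0"

A, C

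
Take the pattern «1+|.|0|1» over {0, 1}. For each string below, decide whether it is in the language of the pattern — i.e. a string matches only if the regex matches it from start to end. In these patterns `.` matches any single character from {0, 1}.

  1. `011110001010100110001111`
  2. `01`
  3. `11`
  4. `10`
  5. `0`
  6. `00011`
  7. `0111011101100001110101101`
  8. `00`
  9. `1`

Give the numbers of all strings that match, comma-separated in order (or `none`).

3, 5, 9

1 → no match
2 → no match
3 → match
4 → no match
5 → match
6 → no match
7 → no match
8 → no match
9 → match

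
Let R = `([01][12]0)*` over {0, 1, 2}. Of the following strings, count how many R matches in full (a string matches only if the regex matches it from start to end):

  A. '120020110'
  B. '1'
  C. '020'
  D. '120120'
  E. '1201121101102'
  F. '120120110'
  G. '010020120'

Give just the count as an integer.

A. '120020110' → match
B. '1' → no match
C. '020' → match
D. '120120' → match
E → no match
F. '120120110' → match
G. '010020120' → match
Total matched: 5

5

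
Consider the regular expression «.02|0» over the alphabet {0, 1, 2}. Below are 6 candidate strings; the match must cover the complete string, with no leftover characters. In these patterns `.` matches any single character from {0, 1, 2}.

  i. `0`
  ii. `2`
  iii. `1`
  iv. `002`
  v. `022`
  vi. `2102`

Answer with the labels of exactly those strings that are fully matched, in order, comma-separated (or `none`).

i, iv

i → match
ii → no match
iii → no match
iv → match
v → no match
vi → no match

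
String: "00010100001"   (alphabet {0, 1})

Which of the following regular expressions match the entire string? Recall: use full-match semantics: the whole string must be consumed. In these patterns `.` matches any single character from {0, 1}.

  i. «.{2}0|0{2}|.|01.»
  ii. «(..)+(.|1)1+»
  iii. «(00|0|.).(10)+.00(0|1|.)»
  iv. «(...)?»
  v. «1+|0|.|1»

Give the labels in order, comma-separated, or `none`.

i → no match
ii → no match
iii → match
iv → no match
v → no match

iii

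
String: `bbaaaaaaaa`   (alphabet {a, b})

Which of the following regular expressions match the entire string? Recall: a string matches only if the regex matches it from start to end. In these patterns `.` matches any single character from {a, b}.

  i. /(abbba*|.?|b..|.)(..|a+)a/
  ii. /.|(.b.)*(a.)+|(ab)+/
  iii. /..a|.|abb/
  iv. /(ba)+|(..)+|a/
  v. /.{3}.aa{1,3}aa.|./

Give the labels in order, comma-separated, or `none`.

i → match
ii → no match
iii → no match
iv → match
v → match

i, iv, v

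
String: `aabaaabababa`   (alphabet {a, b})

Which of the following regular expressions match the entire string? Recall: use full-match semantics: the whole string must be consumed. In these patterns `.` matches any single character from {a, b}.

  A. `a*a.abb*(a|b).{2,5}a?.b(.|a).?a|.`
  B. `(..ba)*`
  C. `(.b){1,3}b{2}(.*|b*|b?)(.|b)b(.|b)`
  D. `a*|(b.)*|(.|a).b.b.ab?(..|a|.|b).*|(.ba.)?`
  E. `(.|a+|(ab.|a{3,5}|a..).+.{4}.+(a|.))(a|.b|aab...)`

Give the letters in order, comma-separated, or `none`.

B, E

A → no match
B → match
C → no match
D → no match
E → match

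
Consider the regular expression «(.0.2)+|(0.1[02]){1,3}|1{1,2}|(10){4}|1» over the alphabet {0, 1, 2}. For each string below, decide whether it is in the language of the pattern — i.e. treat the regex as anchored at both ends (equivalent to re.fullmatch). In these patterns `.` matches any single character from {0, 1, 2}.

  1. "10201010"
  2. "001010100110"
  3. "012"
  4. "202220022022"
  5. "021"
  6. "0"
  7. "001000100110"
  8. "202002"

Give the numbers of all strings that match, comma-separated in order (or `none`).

1 → no match
2 → no match
3 → no match
4 → match
5 → no match
6 → no match
7 → match
8 → no match

4, 7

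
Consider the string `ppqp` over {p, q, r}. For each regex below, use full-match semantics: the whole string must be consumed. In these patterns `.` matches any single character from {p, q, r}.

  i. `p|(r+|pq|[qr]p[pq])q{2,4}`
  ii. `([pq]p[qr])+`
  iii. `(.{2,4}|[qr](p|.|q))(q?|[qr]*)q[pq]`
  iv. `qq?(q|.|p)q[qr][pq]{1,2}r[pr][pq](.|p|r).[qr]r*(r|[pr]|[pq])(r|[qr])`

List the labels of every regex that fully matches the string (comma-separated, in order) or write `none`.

i → no match
ii → no match
iii → match
iv → no match — must start with `q`

iii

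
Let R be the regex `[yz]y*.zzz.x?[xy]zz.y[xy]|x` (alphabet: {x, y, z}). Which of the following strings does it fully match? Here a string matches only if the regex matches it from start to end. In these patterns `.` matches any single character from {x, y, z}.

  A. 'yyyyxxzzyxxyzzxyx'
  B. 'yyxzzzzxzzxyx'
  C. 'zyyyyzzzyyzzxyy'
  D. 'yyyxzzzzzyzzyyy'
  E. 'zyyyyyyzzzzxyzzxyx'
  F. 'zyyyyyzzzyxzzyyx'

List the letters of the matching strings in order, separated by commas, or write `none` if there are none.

B, C, E, F

A → no match
B → match
C → match
D → no match
E → match
F → match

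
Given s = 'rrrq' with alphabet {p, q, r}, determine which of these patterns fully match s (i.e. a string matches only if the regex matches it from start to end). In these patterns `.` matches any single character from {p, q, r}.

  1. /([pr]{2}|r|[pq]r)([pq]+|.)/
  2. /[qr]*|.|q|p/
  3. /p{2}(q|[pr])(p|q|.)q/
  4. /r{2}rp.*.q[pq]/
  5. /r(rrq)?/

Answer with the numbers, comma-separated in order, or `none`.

2, 5

1 → no match
2 → match
3 → no match — must start with 'p'
4 → no match
5 → match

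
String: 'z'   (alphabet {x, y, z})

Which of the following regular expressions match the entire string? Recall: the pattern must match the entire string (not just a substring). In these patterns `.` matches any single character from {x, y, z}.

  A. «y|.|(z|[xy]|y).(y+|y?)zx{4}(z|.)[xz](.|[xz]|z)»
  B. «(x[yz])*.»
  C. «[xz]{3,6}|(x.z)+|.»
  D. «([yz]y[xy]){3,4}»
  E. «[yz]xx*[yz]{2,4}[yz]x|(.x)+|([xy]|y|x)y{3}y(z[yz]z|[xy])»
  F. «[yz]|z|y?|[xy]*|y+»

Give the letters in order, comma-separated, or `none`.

A → match
B → match
C → match
D → no match
E → no match
F → match

A, B, C, F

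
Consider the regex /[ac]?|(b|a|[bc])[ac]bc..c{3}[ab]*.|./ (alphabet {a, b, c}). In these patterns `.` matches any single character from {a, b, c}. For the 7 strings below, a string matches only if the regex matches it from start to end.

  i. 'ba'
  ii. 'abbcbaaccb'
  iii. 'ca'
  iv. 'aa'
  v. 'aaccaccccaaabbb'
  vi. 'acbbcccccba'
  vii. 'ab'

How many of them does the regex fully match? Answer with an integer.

0

i → no match
ii → no match
iii → no match
iv → no match
v → no match
vi → no match
vii → no match
Total matched: 0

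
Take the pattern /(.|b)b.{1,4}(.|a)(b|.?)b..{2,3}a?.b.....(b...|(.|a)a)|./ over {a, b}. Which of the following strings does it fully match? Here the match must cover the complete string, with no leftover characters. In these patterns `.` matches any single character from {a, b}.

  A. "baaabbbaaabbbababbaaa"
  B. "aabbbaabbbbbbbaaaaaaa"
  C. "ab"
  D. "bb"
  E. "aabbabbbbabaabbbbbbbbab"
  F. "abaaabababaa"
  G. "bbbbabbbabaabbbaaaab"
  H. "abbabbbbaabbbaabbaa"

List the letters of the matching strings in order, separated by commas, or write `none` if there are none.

H

A → no match
B → no match
C → no match
D → no match
E → no match
F → no match
G → no match
H → match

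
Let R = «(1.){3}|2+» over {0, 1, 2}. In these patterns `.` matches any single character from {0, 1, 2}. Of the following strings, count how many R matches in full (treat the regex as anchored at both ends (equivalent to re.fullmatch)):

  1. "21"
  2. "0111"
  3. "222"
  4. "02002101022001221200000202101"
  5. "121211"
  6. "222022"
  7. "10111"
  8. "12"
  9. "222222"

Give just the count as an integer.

1. "21" → no match
2. "0111" → no match
3. "222" → match
4 → no match
5. "121211" → match
6. "222022" → no match
7. "10111" → no match
8. "12" → no match
9. "222222" → match
Total matched: 3

3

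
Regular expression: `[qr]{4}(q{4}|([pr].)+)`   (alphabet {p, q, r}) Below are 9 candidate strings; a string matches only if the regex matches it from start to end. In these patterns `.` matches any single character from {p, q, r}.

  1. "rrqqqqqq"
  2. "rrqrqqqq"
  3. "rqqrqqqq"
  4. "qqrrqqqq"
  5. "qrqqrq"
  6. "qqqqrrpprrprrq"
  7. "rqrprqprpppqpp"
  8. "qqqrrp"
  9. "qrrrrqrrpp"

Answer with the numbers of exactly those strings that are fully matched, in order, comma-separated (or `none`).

1 → match
2 → match
3 → match
4 → match
5 → match
6 → match
7 → no match
8 → match
9 → match

1, 2, 3, 4, 5, 6, 8, 9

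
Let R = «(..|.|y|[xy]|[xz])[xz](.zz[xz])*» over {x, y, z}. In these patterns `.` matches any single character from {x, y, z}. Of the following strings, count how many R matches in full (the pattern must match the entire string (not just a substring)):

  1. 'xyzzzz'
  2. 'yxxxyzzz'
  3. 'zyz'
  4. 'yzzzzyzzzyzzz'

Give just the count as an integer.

1 → no match
2 → no match
3 → match
4 → no match
Total matched: 1

1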